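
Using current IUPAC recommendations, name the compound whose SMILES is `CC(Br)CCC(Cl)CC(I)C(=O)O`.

7-bromo-4-chloro-2-iodooctanoic acid

Counting along the main chain through the –COOH group gives 8 carbons: the parent is octane.
A carboxylic acid (terminal –COOH) is the principal characteristic group, giving the suffix -oic acid.
Number the chain so that the carboxylic acid carbon is C-1 by definition.
With this numbering: a bromo group at C-7; a chloro group at C-4; an iodo group at C-2.
Substituent prefixes are cited in alphabetical order (multiplying prefixes like di-/tri- are ignored for ordering).
Putting it together: 7-bromo-4-chloro-2-iodooctanoic acid.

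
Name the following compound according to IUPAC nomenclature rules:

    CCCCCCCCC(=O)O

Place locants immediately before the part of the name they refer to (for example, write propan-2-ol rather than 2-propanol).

nonanoic acid

The longest carbon chain that includes the –COOH group has 9 carbons, so the parent hydride is nonane.
A carboxylic acid (terminal –COOH) is the principal characteristic group, giving the suffix -oic acid.
Choose the numbering such that the carboxylic acid carbon is C-1 by definition.
Putting it together: nonanoic acid.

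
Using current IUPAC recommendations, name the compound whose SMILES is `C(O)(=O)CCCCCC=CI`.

The longest chain bearing the –COOH group and the multiple bond is 8 carbons long (octane).
The principal characteristic group is a carboxylic acid (terminal –COOH), named with the suffix -oic acid.
There is one C=C double bond, indicated by the ending -ene.
Choose the numbering such that the carboxylic acid carbon is C-1 by definition.
That gives the double bond between C-7 and C-8; an iodo group at C-8.
Assembling the pieces gives 8-iodooct-7-enoic acid.

8-iodooct-7-enoic acid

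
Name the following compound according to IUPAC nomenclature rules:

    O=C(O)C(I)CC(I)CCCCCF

Counting along the main chain through the –COOH group gives 9 carbons: the parent is nonane.
The highest-priority functional group is a carboxylic acid (terminal –COOH), so the name ends in -oic acid.
Number the chain so that the carboxylic acid carbon is C-1 by definition.
This places a fluoro group at C-9; iodo groups at C-2 and C-4.
Substituent prefixes are cited in alphabetical order (multiplying prefixes like di-/tri- are ignored for ordering).
Putting it together: 9-fluoro-2,4-diiodononanoic acid.

9-fluoro-2,4-diiodononanoic acid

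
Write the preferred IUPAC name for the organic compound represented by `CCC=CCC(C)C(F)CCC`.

The longest carbon chain that includes the multiple bond has 10 carbons, so the parent hydride is decane.
The chain contains a C=C double bond, so the unsaturation ending is -ene.
Number the chain so that numbering from this end puts the double bond at C-3 rather than C-7.
That gives the double bond between C-3 and C-4; a fluoro group at C-7; a methyl group at C-6.
The substituents are ordered alphabetically, ignoring any di-/tri- multipliers.
Assembling the pieces gives 7-fluoro-6-methyldec-3-ene.

7-fluoro-6-methyldec-3-ene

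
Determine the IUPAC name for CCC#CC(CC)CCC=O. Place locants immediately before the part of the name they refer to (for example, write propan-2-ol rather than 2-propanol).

Counting along the main chain through the –CHO group and the multiple bond gives 8 carbons: the parent is octane.
The principal characteristic group is an aldehyde (terminal –CHO), named with the suffix -al.
There is one C≡C triple bond, indicated by the ending -yne.
Choose the numbering such that the aldehyde carbon is C-1 by definition.
With this numbering: the triple bond between C-5 and C-6; an ethyl group at C-4.
Putting it together: 4-ethyloct-5-ynal.

4-ethyloct-5-ynal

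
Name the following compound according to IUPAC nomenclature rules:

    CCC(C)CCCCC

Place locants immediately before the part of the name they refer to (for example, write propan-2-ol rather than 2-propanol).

The longest carbon chain is 8 atoms: the parent is octane.
Choose the numbering such that the substituent locant set {3} is lower than {6} at the first point of difference.
That gives a methyl group at C-3.
Putting it together: 3-methyloctane.

3-methyloctane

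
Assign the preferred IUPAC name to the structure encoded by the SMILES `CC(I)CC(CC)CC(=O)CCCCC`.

4-ethyl-2-iodoundecan-6-one

Counting along the main chain through the carbonyl gives 11 carbons: the parent is undecane.
A ketone (C=O on an internal carbon) is the principal characteristic group, giving the suffix -one.
Choose the numbering such that the substituent locant set {2,4} is lower than {8,10} at the first point of difference.
That gives the carbonyl at C-6; an ethyl group at C-4; an iodo group at C-2.
Prefixes are listed alphabetically: ethyl, iodo.
Assembling the pieces gives 4-ethyl-2-iodoundecan-6-one.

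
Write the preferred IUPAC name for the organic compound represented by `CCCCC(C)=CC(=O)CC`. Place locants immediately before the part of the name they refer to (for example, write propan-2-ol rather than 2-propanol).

5-methylnon-4-en-3-one

The longest carbon chain that includes the carbonyl and the multiple bond has 9 carbons, so the parent hydride is nonane.
A ketone (C=O on an internal carbon) is the principal characteristic group, giving the suffix -one.
There is one C=C double bond, indicated by the ending -ene.
Number the chain so that numbering from this end puts the carbonyl group at C-3 rather than C-7.
With this numbering: the carbonyl at C-3; the double bond between C-4 and C-5; a methyl group at C-5.
The name is 5-methylnon-4-en-3-one.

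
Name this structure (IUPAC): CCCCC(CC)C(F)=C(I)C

Counting along the main chain through the multiple bond gives 8 carbons: the parent is octane.
The chain contains a C=C double bond, so the unsaturation ending is -ene.
Number the chain so that numbering from this end puts the double bond at C-2 rather than C-6.
With this numbering: the double bond between C-2 and C-3; an ethyl group at C-4; a fluoro group at C-3; an iodo group at C-2.
The substituents are ordered alphabetically, ignoring any di-/tri- multipliers.
The name is 4-ethyl-3-fluoro-2-iodooct-2-ene.

4-ethyl-3-fluoro-2-iodooct-2-ene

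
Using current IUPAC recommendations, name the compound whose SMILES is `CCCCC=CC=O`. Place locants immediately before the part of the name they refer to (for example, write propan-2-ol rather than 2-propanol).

The longest carbon chain that includes the –CHO group and the multiple bond has 7 carbons, so the parent hydride is heptane.
An aldehyde (terminal –CHO) is the principal characteristic group, giving the suffix -al.
A C=C double bond in the chain gives the infix -ene-.
Number the chain so that the aldehyde carbon is C-1 by definition.
This places the double bond between C-2 and C-3.
The name is hept-2-enal.

hept-2-enal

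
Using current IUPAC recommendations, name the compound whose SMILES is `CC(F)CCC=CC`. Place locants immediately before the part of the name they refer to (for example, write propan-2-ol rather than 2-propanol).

6-fluorohept-2-ene

The longest chain bearing the multiple bond is 7 carbons long (heptane).
The chain contains a C=C double bond, so the unsaturation ending is -ene.
The numbering direction is chosen so that numbering from this end puts the double bond at C-2 rather than C-5.
This places the double bond between C-2 and C-3; a fluoro group at C-6.
Putting it together: 6-fluorohept-2-ene.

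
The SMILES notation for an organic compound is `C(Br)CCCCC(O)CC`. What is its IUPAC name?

8-bromooctan-3-ol

The longest chain bearing the –OH group is 8 carbons long (octane).
The highest-priority functional group is an alcohol (–OH), so the name ends in -ol.
Choose the numbering such that numbering from this end puts the hydroxyl group at C-3 rather than C-6.
With this numbering: the hydroxyl at C-3; a bromo group at C-8.
Assembling the pieces gives 8-bromooctan-3-ol.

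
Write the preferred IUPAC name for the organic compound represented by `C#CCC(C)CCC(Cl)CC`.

7-chloro-4-methylnon-1-yne

Counting along the main chain through the multiple bond gives 9 carbons: the parent is nonane.
A C≡C triple bond in the chain gives the infix -yne-.
Number the chain so that numbering from this end puts the triple bond at C-1 rather than C-8.
That gives the triple bond between C-1 and C-2; a chloro group at C-7; a methyl group at C-4.
Substituent prefixes are cited in alphabetical order (multiplying prefixes like di-/tri- are ignored for ordering).
Assembling the pieces gives 7-chloro-4-methylnon-1-yne.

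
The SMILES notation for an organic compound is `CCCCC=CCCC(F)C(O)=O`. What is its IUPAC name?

Counting along the main chain through the –COOH group and the multiple bond gives 10 carbons: the parent is decane.
A carboxylic acid (terminal –COOH) is the principal characteristic group, giving the suffix -oic acid.
The chain contains a C=C double bond, so the unsaturation ending is -ene.
The numbering direction is chosen so that the carboxylic acid carbon is C-1 by definition.
This places the double bond between C-5 and C-6; a fluoro group at C-2.
Assembling the pieces gives 2-fluorodec-5-enoic acid.

2-fluorodec-5-enoic acid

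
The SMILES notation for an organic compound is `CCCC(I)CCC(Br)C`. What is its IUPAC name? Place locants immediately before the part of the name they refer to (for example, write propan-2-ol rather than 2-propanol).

2-bromo-5-iodooctane

The parent chain contains 8 carbons (octane).
Number the chain so that the substituent locant set {2,5} is lower than {4,7} at the first point of difference.
This places a bromo group at C-2; an iodo group at C-5.
Prefixes are listed alphabetically: bromo, iodo.
Putting it together: 2-bromo-5-iodooctane.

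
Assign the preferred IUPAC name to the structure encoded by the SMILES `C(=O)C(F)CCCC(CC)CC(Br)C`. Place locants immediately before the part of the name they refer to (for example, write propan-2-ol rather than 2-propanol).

The longest chain bearing the –CHO group is 9 carbons long (nonane).
An aldehyde (terminal –CHO) is the principal characteristic group, giving the suffix -al.
Choose the numbering such that the aldehyde carbon is C-1 by definition.
With this numbering: a bromo group at C-8; an ethyl group at C-6; a fluoro group at C-2.
Prefixes are listed alphabetically: bromo, ethyl, fluoro.
Assembling the pieces gives 8-bromo-6-ethyl-2-fluorononanal.

8-bromo-6-ethyl-2-fluorononanal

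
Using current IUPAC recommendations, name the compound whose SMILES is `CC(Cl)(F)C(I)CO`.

3-chloro-3-fluoro-2-iodobutan-1-ol

Counting along the main chain through the –OH group gives 4 carbons: the parent is butane.
An alcohol (–OH) is the principal characteristic group, giving the suffix -ol.
Choose the numbering such that numbering from this end puts the hydroxyl group at C-1 rather than C-4.
That gives the hydroxyl at C-1; a chloro group at C-3; a fluoro group at C-3; an iodo group at C-2.
Prefixes are listed alphabetically: chloro, fluoro, iodo.
Assembling the pieces gives 3-chloro-3-fluoro-2-iodobutan-1-ol.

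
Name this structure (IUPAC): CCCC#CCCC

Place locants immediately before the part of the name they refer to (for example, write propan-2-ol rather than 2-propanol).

oct-4-yne

The longest chain bearing the multiple bond is 8 carbons long (octane).
There is one C≡C triple bond, indicated by the ending -yne.
The molecule is symmetric, so either numbering direction gives the same locants.
With this numbering: the triple bond between C-4 and C-5.
Putting it together: oct-4-yne.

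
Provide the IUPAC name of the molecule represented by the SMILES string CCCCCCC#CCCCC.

dodec-5-yne

The longest chain bearing the multiple bond is 12 carbons long (dodecane).
The chain contains a C≡C triple bond, so the unsaturation ending is -yne.
The numbering direction is chosen so that numbering from this end puts the triple bond at C-5 rather than C-7.
With this numbering: the triple bond between C-5 and C-6.
Assembling the pieces gives dodec-5-yne.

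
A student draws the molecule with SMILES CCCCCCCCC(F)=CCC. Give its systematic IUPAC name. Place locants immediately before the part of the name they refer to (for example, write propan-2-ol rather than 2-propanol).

Counting along the main chain through the multiple bond gives 12 carbons: the parent is dodecane.
A C=C double bond in the chain gives the infix -ene-.
The numbering direction is chosen so that numbering from this end puts the double bond at C-3 rather than C-9.
This places the double bond between C-3 and C-4; a fluoro group at C-4.
The name is 4-fluorododec-3-ene.

4-fluorododec-3-ene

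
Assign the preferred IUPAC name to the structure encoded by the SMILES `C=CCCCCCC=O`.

oct-7-enal

The longest carbon chain that includes the –CHO group and the multiple bond has 8 carbons, so the parent hydride is octane.
An aldehyde (terminal –CHO) is the principal characteristic group, giving the suffix -al.
A C=C double bond in the chain gives the infix -ene-.
Choose the numbering such that the aldehyde carbon is C-1 by definition.
With this numbering: the double bond between C-7 and C-8.
Assembling the pieces gives oct-7-enal.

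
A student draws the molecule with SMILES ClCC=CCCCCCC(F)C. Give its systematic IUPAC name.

The longest chain bearing the multiple bond is 10 carbons long (decane).
A C=C double bond in the chain gives the infix -ene-.
Choose the numbering such that numbering from this end puts the double bond at C-2 rather than C-8.
This places the double bond between C-2 and C-3; a chloro group at C-1; a fluoro group at C-9.
Prefixes are listed alphabetically: chloro, fluoro.
The name is 1-chloro-9-fluorodec-2-ene.

1-chloro-9-fluorodec-2-ene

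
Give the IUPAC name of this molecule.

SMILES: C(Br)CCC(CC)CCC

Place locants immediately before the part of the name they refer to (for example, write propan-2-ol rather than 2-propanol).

1-bromo-4-ethylheptane

The longest carbon chain is 7 atoms: the parent is heptane.
Number the chain so that the substituent locant set {1,4} is lower than {4,7} at the first point of difference.
That gives a bromo group at C-1; an ethyl group at C-4.
Prefixes are listed alphabetically: bromo, ethyl.
Assembling the pieces gives 1-bromo-4-ethylheptane.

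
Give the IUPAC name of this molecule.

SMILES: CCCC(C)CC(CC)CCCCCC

The longest continuous carbon chain has 12 atoms, so the parent hydride is dodecane.
Choose the numbering such that the substituent locant set {4,6} is lower than {7,9} at the first point of difference.
That gives an ethyl group at C-6; a methyl group at C-4.
The substituents are ordered alphabetically, ignoring any di-/tri- multipliers.
Putting it together: 6-ethyl-4-methyldodecane.

6-ethyl-4-methyldodecane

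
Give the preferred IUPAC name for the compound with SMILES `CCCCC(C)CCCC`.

The longest carbon chain is 9 atoms: the parent is nonane.
The molecule is symmetric, so either numbering direction gives the same locants.
That gives a methyl group at C-5.
Putting it together: 5-methylnonane.

5-methylnonane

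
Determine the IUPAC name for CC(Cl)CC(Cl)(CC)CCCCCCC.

2,4-dichloro-4-ethylundecane

The parent chain contains 11 carbons (undecane).
Choose the numbering such that the substituent locant set {2,4,4} is lower than {8,8,10} at the first point of difference.
This places chloro groups at C-2 and C-4; an ethyl group at C-4.
The substituents are ordered alphabetically, ignoring any di-/tri- multipliers.
The name is 2,4-dichloro-4-ethylundecane.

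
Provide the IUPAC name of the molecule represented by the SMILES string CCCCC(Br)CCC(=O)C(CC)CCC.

The longest carbon chain that includes the carbonyl has 12 carbons, so the parent hydride is dodecane.
The principal characteristic group is a ketone (C=O on an internal carbon), named with the suffix -one.
The numbering direction is chosen so that numbering from this end puts the carbonyl group at C-5 rather than C-8.
This places the carbonyl at C-5; a bromo group at C-8; an ethyl group at C-4.
The substituents are ordered alphabetically, ignoring any di-/tri- multipliers.
Putting it together: 8-bromo-4-ethyldodecan-5-one.

8-bromo-4-ethyldodecan-5-one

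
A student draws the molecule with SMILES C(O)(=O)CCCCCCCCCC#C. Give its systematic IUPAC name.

dodec-11-ynoic acid

The longest carbon chain that includes the –COOH group and the multiple bond has 12 carbons, so the parent hydride is dodecane.
The principal characteristic group is a carboxylic acid (terminal –COOH), named with the suffix -oic acid.
The chain contains a C≡C triple bond, so the unsaturation ending is -yne.
Choose the numbering such that the carboxylic acid carbon is C-1 by definition.
With this numbering: the triple bond between C-11 and C-12.
The name is dodec-11-ynoic acid.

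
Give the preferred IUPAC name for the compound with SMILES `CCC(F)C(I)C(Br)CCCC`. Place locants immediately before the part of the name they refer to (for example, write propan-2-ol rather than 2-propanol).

5-bromo-3-fluoro-4-iodononane

The parent chain contains 9 carbons (nonane).
Number the chain so that the substituent locant set {3,4,5} is lower than {5,6,7} at the first point of difference.
That gives a bromo group at C-5; a fluoro group at C-3; an iodo group at C-4.
Prefixes are listed alphabetically: bromo, fluoro, iodo.
The name is 5-bromo-3-fluoro-4-iodononane.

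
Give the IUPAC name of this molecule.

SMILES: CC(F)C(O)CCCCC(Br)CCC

8-bromo-2-fluoroundecan-3-ol

The longest carbon chain that includes the –OH group has 11 carbons, so the parent hydride is undecane.
An alcohol (–OH) is the principal characteristic group, giving the suffix -ol.
Choose the numbering such that numbering from this end puts the hydroxyl group at C-3 rather than C-9.
That gives the hydroxyl at C-3; a bromo group at C-8; a fluoro group at C-2.
The substituents are ordered alphabetically, ignoring any di-/tri- multipliers.
The name is 8-bromo-2-fluoroundecan-3-ol.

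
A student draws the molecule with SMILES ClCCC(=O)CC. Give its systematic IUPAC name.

The longest chain bearing the carbonyl is 5 carbons long (pentane).
The highest-priority functional group is a ketone (C=O on an internal carbon), so the name ends in -one.
Number the chain so that the substituent locant set {1} is lower than {5} at the first point of difference.
That gives the carbonyl at C-3; a chloro group at C-1.
Putting it together: 1-chloropentan-3-one.

1-chloropentan-3-one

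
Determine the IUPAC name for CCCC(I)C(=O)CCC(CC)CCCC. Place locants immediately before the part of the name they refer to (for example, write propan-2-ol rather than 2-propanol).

Counting along the main chain through the carbonyl gives 12 carbons: the parent is dodecane.
The highest-priority functional group is a ketone (C=O on an internal carbon), so the name ends in -one.
Choose the numbering such that numbering from this end puts the carbonyl group at C-5 rather than C-8.
With this numbering: the carbonyl at C-5; an ethyl group at C-8; an iodo group at C-4.
The substituents are ordered alphabetically, ignoring any di-/tri- multipliers.
The name is 8-ethyl-4-iodododecan-5-one.

8-ethyl-4-iodododecan-5-one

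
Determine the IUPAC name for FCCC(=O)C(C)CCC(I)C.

1-fluoro-7-iodo-4-methyloctan-3-one

The longest chain bearing the carbonyl is 8 carbons long (octane).
The principal characteristic group is a ketone (C=O on an internal carbon), named with the suffix -one.
The numbering direction is chosen so that numbering from this end puts the carbonyl group at C-3 rather than C-6.
That gives the carbonyl at C-3; a fluoro group at C-1; an iodo group at C-7; a methyl group at C-4.
The substituents are ordered alphabetically, ignoring any di-/tri- multipliers.
The name is 1-fluoro-7-iodo-4-methyloctan-3-one.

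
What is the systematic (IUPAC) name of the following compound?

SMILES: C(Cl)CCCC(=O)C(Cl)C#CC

Counting along the main chain through the carbonyl and the multiple bond gives 9 carbons: the parent is nonane.
The principal characteristic group is a ketone (C=O on an internal carbon), named with the suffix -one.
The chain contains a C≡C triple bond, so the unsaturation ending is -yne.
The numbering direction is chosen so that numbering from this end puts the triple bond at C-2 rather than C-7.
That gives the carbonyl at C-5; the triple bond between C-2 and C-3; chloro groups at C-4 and C-9.
The name is 4,9-dichloronon-2-yn-5-one.

4,9-dichloronon-2-yn-5-one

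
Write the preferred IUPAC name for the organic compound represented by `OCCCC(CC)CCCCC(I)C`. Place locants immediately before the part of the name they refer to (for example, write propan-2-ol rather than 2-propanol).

The longest carbon chain that includes the –OH group has 10 carbons, so the parent hydride is decane.
An alcohol (–OH) is the principal characteristic group, giving the suffix -ol.
Number the chain so that numbering from this end puts the hydroxyl group at C-1 rather than C-10.
That gives the hydroxyl at C-1; an ethyl group at C-4; an iodo group at C-9.
The substituents are ordered alphabetically, ignoring any di-/tri- multipliers.
Putting it together: 4-ethyl-9-iododecan-1-ol.

4-ethyl-9-iododecan-1-ol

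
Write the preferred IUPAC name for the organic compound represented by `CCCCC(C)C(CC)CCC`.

The longest continuous carbon chain has 9 atoms, so the parent hydride is nonane.
The numbering direction is chosen so that the substituent locant set {4,5} is lower than {5,6} at the first point of difference.
That gives an ethyl group at C-4; a methyl group at C-5.
Substituent prefixes are cited in alphabetical order (multiplying prefixes like di-/tri- are ignored for ordering).
Putting it together: 4-ethyl-5-methylnonane.

4-ethyl-5-methylnonane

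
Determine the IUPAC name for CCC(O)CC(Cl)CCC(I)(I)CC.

The longest chain bearing the –OH group is 10 carbons long (decane).
An alcohol (–OH) is the principal characteristic group, giving the suffix -ol.
The numbering direction is chosen so that numbering from this end puts the hydroxyl group at C-3 rather than C-8.
This places the hydroxyl at C-3; a chloro group at C-5; two iodo groups at C-8.
Prefixes are listed alphabetically: chloro, iodo.
Putting it together: 5-chloro-8,8-diiododecan-3-ol.

5-chloro-8,8-diiododecan-3-ol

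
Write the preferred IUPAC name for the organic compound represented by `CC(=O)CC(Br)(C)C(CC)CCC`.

The longest carbon chain that includes the carbonyl has 8 carbons, so the parent hydride is octane.
The principal characteristic group is a ketone (C=O on an internal carbon), named with the suffix -one.
Choose the numbering such that numbering from this end puts the carbonyl group at C-2 rather than C-7.
With this numbering: the carbonyl at C-2; a bromo group at C-4; an ethyl group at C-5; a methyl group at C-4.
Prefixes are listed alphabetically: bromo, ethyl, methyl.
Putting it together: 4-bromo-5-ethyl-4-methyloctan-2-one.

4-bromo-5-ethyl-4-methyloctan-2-one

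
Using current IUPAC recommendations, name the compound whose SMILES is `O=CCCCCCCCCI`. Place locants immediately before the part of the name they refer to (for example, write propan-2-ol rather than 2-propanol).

The longest carbon chain that includes the –CHO group has 9 carbons, so the parent hydride is nonane.
An aldehyde (terminal –CHO) is the principal characteristic group, giving the suffix -al.
The numbering direction is chosen so that the aldehyde carbon is C-1 by definition.
That gives an iodo group at C-9.
Putting it together: 9-iodononanal.

9-iodononanal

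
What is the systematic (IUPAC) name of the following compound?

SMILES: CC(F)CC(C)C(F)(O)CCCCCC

Counting along the main chain through the –OH group gives 11 carbons: the parent is undecane.
The principal characteristic group is an alcohol (–OH), named with the suffix -ol.
Choose the numbering such that numbering from this end puts the hydroxyl group at C-5 rather than C-7.
That gives the hydroxyl at C-5; fluoro groups at C-2 and C-5; a methyl group at C-4.
Prefixes are listed alphabetically: fluoro, methyl.
Putting it together: 2,5-difluoro-4-methylundecan-5-ol.

2,5-difluoro-4-methylundecan-5-ol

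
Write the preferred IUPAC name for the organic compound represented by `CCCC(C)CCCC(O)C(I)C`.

2-iodo-7-methyldecan-3-ol

Counting along the main chain through the –OH group gives 10 carbons: the parent is decane.
An alcohol (–OH) is the principal characteristic group, giving the suffix -ol.
Choose the numbering such that numbering from this end puts the hydroxyl group at C-3 rather than C-8.
That gives the hydroxyl at C-3; an iodo group at C-2; a methyl group at C-7.
The substituents are ordered alphabetically, ignoring any di-/tri- multipliers.
Assembling the pieces gives 2-iodo-7-methyldecan-3-ol.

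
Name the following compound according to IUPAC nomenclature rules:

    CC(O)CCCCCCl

Counting along the main chain through the –OH group gives 7 carbons: the parent is heptane.
The principal characteristic group is an alcohol (–OH), named with the suffix -ol.
The numbering direction is chosen so that numbering from this end puts the hydroxyl group at C-2 rather than C-6.
With this numbering: the hydroxyl at C-2; a chloro group at C-7.
Assembling the pieces gives 7-chloroheptan-2-ol.

7-chloroheptan-2-ol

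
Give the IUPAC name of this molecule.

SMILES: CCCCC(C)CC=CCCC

7-methylundec-4-ene

Counting along the main chain through the multiple bond gives 11 carbons: the parent is undecane.
There is one C=C double bond, indicated by the ending -ene.
Choose the numbering such that numbering from this end puts the double bond at C-4 rather than C-7.
This places the double bond between C-4 and C-5; a methyl group at C-7.
Putting it together: 7-methylundec-4-ene.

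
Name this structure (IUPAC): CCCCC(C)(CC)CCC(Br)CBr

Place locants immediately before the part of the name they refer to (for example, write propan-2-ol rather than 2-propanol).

The parent chain contains 9 carbons (nonane).
Choose the numbering such that the substituent locant set {1,2,5,5} is lower than {5,5,8,9} at the first point of difference.
With this numbering: bromo groups at C-1 and C-2; an ethyl group at C-5; a methyl group at C-5.
Prefixes are listed alphabetically: bromo, ethyl, methyl.
Assembling the pieces gives 1,2-dibromo-5-ethyl-5-methylnonane.

1,2-dibromo-5-ethyl-5-methylnonane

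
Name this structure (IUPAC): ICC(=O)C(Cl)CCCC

The longest chain bearing the carbonyl is 7 carbons long (heptane).
A ketone (C=O on an internal carbon) is the principal characteristic group, giving the suffix -one.
Number the chain so that numbering from this end puts the carbonyl group at C-2 rather than C-6.
This places the carbonyl at C-2; a chloro group at C-3; an iodo group at C-1.
The substituents are ordered alphabetically, ignoring any di-/tri- multipliers.
Assembling the pieces gives 3-chloro-1-iodoheptan-2-one.

3-chloro-1-iodoheptan-2-one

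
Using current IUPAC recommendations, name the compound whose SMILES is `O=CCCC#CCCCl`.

The longest chain bearing the –CHO group and the multiple bond is 7 carbons long (heptane).
An aldehyde (terminal –CHO) is the principal characteristic group, giving the suffix -al.
The chain contains a C≡C triple bond, so the unsaturation ending is -yne.
Choose the numbering such that the aldehyde carbon is C-1 by definition.
This places the triple bond between C-4 and C-5; a chloro group at C-7.
The name is 7-chlorohept-4-ynal.

7-chlorohept-4-ynal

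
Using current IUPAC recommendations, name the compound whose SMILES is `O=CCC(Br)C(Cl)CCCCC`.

3-bromo-4-chlorononanal

Counting along the main chain through the –CHO group gives 9 carbons: the parent is nonane.
An aldehyde (terminal –CHO) is the principal characteristic group, giving the suffix -al.
Choose the numbering such that the aldehyde carbon is C-1 by definition.
With this numbering: a bromo group at C-3; a chloro group at C-4.
The substituents are ordered alphabetically, ignoring any di-/tri- multipliers.
Putting it together: 3-bromo-4-chlorononanal.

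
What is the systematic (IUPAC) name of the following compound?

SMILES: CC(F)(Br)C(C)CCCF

5-bromo-1,5-difluoro-4-methylhexane

The parent chain contains 6 carbons (hexane).
Number the chain so that the substituent locant set {1,4,5,5} is lower than {2,2,3,6} at the first point of difference.
This places a bromo group at C-5; fluoro groups at C-1 and C-5; a methyl group at C-4.
Prefixes are listed alphabetically: bromo, fluoro, methyl.
The name is 5-bromo-1,5-difluoro-4-methylhexane.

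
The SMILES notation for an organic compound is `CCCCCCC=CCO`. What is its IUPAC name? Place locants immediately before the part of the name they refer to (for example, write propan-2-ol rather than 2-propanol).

non-2-en-1-ol

Counting along the main chain through the –OH group and the multiple bond gives 9 carbons: the parent is nonane.
The highest-priority functional group is an alcohol (–OH), so the name ends in -ol.
The chain contains a C=C double bond, so the unsaturation ending is -ene.
Number the chain so that numbering from this end puts the hydroxyl group at C-1 rather than C-9.
This places the hydroxyl at C-1; the double bond between C-2 and C-3.
Assembling the pieces gives non-2-en-1-ol.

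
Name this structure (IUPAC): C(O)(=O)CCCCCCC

octanoic acid

The longest chain bearing the –COOH group is 8 carbons long (octane).
A carboxylic acid (terminal –COOH) is the principal characteristic group, giving the suffix -oic acid.
Choose the numbering such that the carboxylic acid carbon is C-1 by definition.
Putting it together: octanoic acid.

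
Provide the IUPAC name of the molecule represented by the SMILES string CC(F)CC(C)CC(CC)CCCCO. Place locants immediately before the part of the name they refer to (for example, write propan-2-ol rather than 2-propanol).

Counting along the main chain through the –OH group gives 10 carbons: the parent is decane.
The highest-priority functional group is an alcohol (–OH), so the name ends in -ol.
Number the chain so that numbering from this end puts the hydroxyl group at C-1 rather than C-10.
With this numbering: the hydroxyl at C-1; an ethyl group at C-5; a fluoro group at C-9; a methyl group at C-7.
Substituent prefixes are cited in alphabetical order (multiplying prefixes like di-/tri- are ignored for ordering).
Putting it together: 5-ethyl-9-fluoro-7-methyldecan-1-ol.

5-ethyl-9-fluoro-7-methyldecan-1-ol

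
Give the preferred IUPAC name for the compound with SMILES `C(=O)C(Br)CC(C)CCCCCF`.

The longest carbon chain that includes the –CHO group has 9 carbons, so the parent hydride is nonane.
The highest-priority functional group is an aldehyde (terminal –CHO), so the name ends in -al.
Number the chain so that the aldehyde carbon is C-1 by definition.
That gives a bromo group at C-2; a fluoro group at C-9; a methyl group at C-4.
The substituents are ordered alphabetically, ignoring any di-/tri- multipliers.
Putting it together: 2-bromo-9-fluoro-4-methylnonanal.

2-bromo-9-fluoro-4-methylnonanal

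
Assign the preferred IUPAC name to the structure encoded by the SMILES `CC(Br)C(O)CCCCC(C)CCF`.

2-bromo-10-fluoro-8-methyldecan-3-ol

The longest carbon chain that includes the –OH group has 10 carbons, so the parent hydride is decane.
The principal characteristic group is an alcohol (–OH), named with the suffix -ol.
Number the chain so that numbering from this end puts the hydroxyl group at C-3 rather than C-8.
With this numbering: the hydroxyl at C-3; a bromo group at C-2; a fluoro group at C-10; a methyl group at C-8.
The substituents are ordered alphabetically, ignoring any di-/tri- multipliers.
The name is 2-bromo-10-fluoro-8-methyldecan-3-ol.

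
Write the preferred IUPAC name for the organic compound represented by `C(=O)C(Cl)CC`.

2-chlorobutanal

Counting along the main chain through the –CHO group gives 4 carbons: the parent is butane.
The principal characteristic group is an aldehyde (terminal –CHO), named with the suffix -al.
The numbering direction is chosen so that the aldehyde carbon is C-1 by definition.
With this numbering: a chloro group at C-2.
Putting it together: 2-chlorobutanal.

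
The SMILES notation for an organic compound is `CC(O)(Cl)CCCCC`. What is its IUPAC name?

Counting along the main chain through the –OH group gives 7 carbons: the parent is heptane.
An alcohol (–OH) is the principal characteristic group, giving the suffix -ol.
Choose the numbering such that numbering from this end puts the hydroxyl group at C-2 rather than C-6.
With this numbering: the hydroxyl at C-2; a chloro group at C-2.
Putting it together: 2-chloroheptan-2-ol.

2-chloroheptan-2-ol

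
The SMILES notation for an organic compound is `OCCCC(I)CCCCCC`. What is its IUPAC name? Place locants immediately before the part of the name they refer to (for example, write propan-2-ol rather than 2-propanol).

Counting along the main chain through the –OH group gives 10 carbons: the parent is decane.
The highest-priority functional group is an alcohol (–OH), so the name ends in -ol.
Choose the numbering such that numbering from this end puts the hydroxyl group at C-1 rather than C-10.
That gives the hydroxyl at C-1; an iodo group at C-4.
Assembling the pieces gives 4-iododecan-1-ol.

4-iododecan-1-ol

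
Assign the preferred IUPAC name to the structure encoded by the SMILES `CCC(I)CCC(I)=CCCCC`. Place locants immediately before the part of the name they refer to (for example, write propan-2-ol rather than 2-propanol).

6,9-diiodoundec-5-ene

Counting along the main chain through the multiple bond gives 11 carbons: the parent is undecane.
A C=C double bond in the chain gives the infix -ene-.
Choose the numbering such that numbering from this end puts the double bond at C-5 rather than C-6.
With this numbering: the double bond between C-5 and C-6; iodo groups at C-6 and C-9.
The name is 6,9-diiodoundec-5-ene.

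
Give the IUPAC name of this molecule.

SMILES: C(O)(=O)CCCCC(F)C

6-fluoroheptanoic acid

Counting along the main chain through the –COOH group gives 7 carbons: the parent is heptane.
A carboxylic acid (terminal –COOH) is the principal characteristic group, giving the suffix -oic acid.
Number the chain so that the carboxylic acid carbon is C-1 by definition.
That gives a fluoro group at C-6.
Assembling the pieces gives 6-fluoroheptanoic acid.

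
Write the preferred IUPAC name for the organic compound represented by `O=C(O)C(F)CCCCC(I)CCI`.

Counting along the main chain through the –COOH group gives 9 carbons: the parent is nonane.
The highest-priority functional group is a carboxylic acid (terminal –COOH), so the name ends in -oic acid.
Choose the numbering such that the carboxylic acid carbon is C-1 by definition.
This places a fluoro group at C-2; iodo groups at C-7 and C-9.
Substituent prefixes are cited in alphabetical order (multiplying prefixes like di-/tri- are ignored for ordering).
Putting it together: 2-fluoro-7,9-diiodononanoic acid.

2-fluoro-7,9-diiodononanoic acid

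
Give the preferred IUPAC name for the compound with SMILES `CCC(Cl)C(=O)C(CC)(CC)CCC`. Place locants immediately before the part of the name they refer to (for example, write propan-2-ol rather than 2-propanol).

The longest carbon chain that includes the carbonyl has 8 carbons, so the parent hydride is octane.
The highest-priority functional group is a ketone (C=O on an internal carbon), so the name ends in -one.
Choose the numbering such that numbering from this end puts the carbonyl group at C-4 rather than C-5.
This places the carbonyl at C-4; a chloro group at C-3; two ethyl groups at C-5.
Substituent prefixes are cited in alphabetical order (multiplying prefixes like di-/tri- are ignored for ordering).
Assembling the pieces gives 3-chloro-5,5-diethyloctan-4-one.

3-chloro-5,5-diethyloctan-4-one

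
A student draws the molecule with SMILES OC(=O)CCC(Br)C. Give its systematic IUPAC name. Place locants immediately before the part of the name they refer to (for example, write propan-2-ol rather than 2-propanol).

Counting along the main chain through the –COOH group gives 5 carbons: the parent is pentane.
The principal characteristic group is a carboxylic acid (terminal –COOH), named with the suffix -oic acid.
Number the chain so that the carboxylic acid carbon is C-1 by definition.
That gives a bromo group at C-4.
The name is 4-bromopentanoic acid.

4-bromopentanoic acid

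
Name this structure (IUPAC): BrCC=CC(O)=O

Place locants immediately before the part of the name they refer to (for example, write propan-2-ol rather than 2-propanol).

4-bromobut-2-enoic acid

Counting along the main chain through the –COOH group and the multiple bond gives 4 carbons: the parent is butane.
The highest-priority functional group is a carboxylic acid (terminal –COOH), so the name ends in -oic acid.
There is one C=C double bond, indicated by the ending -ene.
The numbering direction is chosen so that the carboxylic acid carbon is C-1 by definition.
This places the double bond between C-2 and C-3; a bromo group at C-4.
The name is 4-bromobut-2-enoic acid.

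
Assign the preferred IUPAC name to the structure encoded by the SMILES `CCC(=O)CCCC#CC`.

non-7-yn-3-one

The longest carbon chain that includes the carbonyl and the multiple bond has 9 carbons, so the parent hydride is nonane.
The principal characteristic group is a ketone (C=O on an internal carbon), named with the suffix -one.
There is one C≡C triple bond, indicated by the ending -yne.
The numbering direction is chosen so that numbering from this end puts the carbonyl group at C-3 rather than C-7.
That gives the carbonyl at C-3; the triple bond between C-7 and C-8.
Putting it together: non-7-yn-3-one.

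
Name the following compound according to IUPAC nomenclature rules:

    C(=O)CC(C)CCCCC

3-methyloctanal

The longest chain bearing the –CHO group is 8 carbons long (octane).
The highest-priority functional group is an aldehyde (terminal –CHO), so the name ends in -al.
The numbering direction is chosen so that the aldehyde carbon is C-1 by definition.
This places a methyl group at C-3.
Assembling the pieces gives 3-methyloctanal.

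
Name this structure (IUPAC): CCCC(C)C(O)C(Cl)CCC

4-chloro-6-methylnonan-5-ol

The longest carbon chain that includes the –OH group has 9 carbons, so the parent hydride is nonane.
The highest-priority functional group is an alcohol (–OH), so the name ends in -ol.
Choose the numbering such that the locant sets are identical either way, so the alphabetically earlier chloro substituent takes the lower locant (4 rather than 6).
This places the hydroxyl at C-5; a chloro group at C-4; a methyl group at C-6.
Prefixes are listed alphabetically: chloro, methyl.
Putting it together: 4-chloro-6-methylnonan-5-ol.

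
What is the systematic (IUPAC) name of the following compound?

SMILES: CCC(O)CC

pentan-3-ol

Counting along the main chain through the –OH group gives 5 carbons: the parent is pentane.
The highest-priority functional group is an alcohol (–OH), so the name ends in -ol.
Numbering from either end gives identical locants here.
With this numbering: the hydroxyl at C-3.
The name is pentan-3-ol.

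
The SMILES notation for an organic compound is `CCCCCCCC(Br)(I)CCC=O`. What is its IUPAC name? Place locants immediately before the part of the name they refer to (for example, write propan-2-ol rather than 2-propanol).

4-bromo-4-iodoundecanal

The longest chain bearing the –CHO group is 11 carbons long (undecane).
The highest-priority functional group is an aldehyde (terminal –CHO), so the name ends in -al.
Number the chain so that the aldehyde carbon is C-1 by definition.
This places a bromo group at C-4; an iodo group at C-4.
Substituent prefixes are cited in alphabetical order (multiplying prefixes like di-/tri- are ignored for ordering).
The name is 4-bromo-4-iodoundecanal.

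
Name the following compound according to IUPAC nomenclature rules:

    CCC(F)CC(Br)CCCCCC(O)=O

Counting along the main chain through the –COOH group gives 11 carbons: the parent is undecane.
The principal characteristic group is a carboxylic acid (terminal –COOH), named with the suffix -oic acid.
Choose the numbering such that the carboxylic acid carbon is C-1 by definition.
This places a bromo group at C-7; a fluoro group at C-9.
Prefixes are listed alphabetically: bromo, fluoro.
Assembling the pieces gives 7-bromo-9-fluoroundecanoic acid.

7-bromo-9-fluoroundecanoic acid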